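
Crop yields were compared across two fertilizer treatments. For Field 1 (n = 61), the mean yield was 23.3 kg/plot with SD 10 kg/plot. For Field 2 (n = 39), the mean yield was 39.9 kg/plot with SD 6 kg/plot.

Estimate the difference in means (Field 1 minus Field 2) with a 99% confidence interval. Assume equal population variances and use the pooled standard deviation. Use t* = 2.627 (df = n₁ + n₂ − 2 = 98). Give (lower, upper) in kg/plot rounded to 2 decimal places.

s_p = √[((n₁−1)s₁² + (n₂−1)s₂²)/(n₁+n₂−2)] = √[(60·10² + 38·6²)/98] = 8.6709.
SE = 8.6709·√(1/61 + 1/39) = 1.7777.
With t* = 2.627, margin = 2.627 × 1.7777 = 4.6700.
x̄₁ − x̄₂ = 23.3 − 39.9 = -16.6000; interval -16.6000 ± 4.6700 = (-21.27, -11.93).

(-21.27, -11.93)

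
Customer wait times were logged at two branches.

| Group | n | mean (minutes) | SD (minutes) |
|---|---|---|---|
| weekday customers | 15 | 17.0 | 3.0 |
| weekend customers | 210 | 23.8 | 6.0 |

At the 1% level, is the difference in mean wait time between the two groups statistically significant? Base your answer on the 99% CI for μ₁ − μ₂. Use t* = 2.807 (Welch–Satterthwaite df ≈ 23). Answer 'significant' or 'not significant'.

Per-group SEs: s₁/√n₁ = 3.0/√15 = 0.7746, s₂/√n₂ = 6.0/√210 = 0.4140.
Unpooled SE of the difference: √(0.60000516 + 0.171396) = 0.8783.
Margin of error = t* · SE = 2.807 × 0.8783 = 2.4654.
x̄₁ − x̄₂ = 17.0 − 23.8 = -6.8000.
CI: -6.8000 ± 2.4654 = (-9.2654, -4.3346).
The interval (-9.2654, -4.3346) does not contain 0, so the difference is significant.

significant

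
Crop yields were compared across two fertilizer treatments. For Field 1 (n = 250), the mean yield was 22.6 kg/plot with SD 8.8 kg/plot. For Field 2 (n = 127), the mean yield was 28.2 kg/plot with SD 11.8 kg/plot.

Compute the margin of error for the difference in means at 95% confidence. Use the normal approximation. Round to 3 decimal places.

2.324

Per-group SEs: s₁/√n₁ = 8.8/√250 = 0.5566, s₂/√n₂ = 11.8/√127 = 1.0471.
Unpooled SE of the difference: √(0.30980356 + 1.09641841) = 1.1858.
Margin of error = z* · SE = 1.960 × 1.1858 = 2.3242.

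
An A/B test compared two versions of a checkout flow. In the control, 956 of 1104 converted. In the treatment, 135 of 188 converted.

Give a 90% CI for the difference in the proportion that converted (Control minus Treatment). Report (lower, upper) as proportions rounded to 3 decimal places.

First, p̂₁ = 956/1104 = 0.8659; p̂₂ = 135/188 = 0.7181.
The two standard errors are √(0.8659×0.1341/1104) = 0.01026 and √(0.7181×0.2819/188) = 0.03281.
Because the samples are independent, SE_diff = √(0.01026² + 0.03281²) = 0.03438.
Using z* = 1.645 for 90%, ME = 1.645 × 0.03438 = 0.05656.
p̂₁ − p̂₂ = 0.1478; interval 0.1478 ± 0.05656 gives (0.091, 0.204).

(0.091, 0.204)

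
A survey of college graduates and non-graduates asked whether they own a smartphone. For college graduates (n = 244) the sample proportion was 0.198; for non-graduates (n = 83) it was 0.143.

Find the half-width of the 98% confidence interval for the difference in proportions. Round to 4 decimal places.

SE₁ = √(p̂₁(1−p̂₁)/n₁) = √(0.1980·0.8020/244) = 0.02551; SE₂ = √(0.1430·0.8570/83) = 0.03843.
Independent samples: SE of the difference = √(SE₁² + SE₂²) = √(0.0006507601 + 0.0014768649) = 0.04613.
z* for 98% confidence is 2.326, so the margin of error is 2.326 × 0.04613 = 0.10730.

0.1073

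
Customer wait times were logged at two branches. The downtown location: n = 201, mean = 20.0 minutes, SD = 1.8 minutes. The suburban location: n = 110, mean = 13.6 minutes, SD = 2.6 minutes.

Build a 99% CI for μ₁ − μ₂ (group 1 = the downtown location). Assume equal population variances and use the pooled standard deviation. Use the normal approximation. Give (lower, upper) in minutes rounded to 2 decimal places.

s_p = √[((n₁−1)s₁² + (n₂−1)s₂²)/(n₁+n₂−2)] = √[(200·1.8² + 109·2.6²)/309] = 2.1170.
SE = 2.1170·√(1/201 + 1/110) = 0.2511.
With z* = 2.576, margin = 2.576 × 0.2511 = 0.6468.
x̄₁ − x̄₂ = 20.0 − 13.6 = 6.4000; interval 6.4000 ± 0.6468 = (5.75, 7.05).

(5.75, 7.05)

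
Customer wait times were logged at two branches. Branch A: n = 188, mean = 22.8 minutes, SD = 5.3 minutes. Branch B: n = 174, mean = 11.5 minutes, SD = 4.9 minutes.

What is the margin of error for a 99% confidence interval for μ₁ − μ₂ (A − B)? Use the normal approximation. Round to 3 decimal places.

1.381

Per-group SEs: s₁/√n₁ = 5.3/√188 = 0.3865, s₂/√n₂ = 4.9/√174 = 0.3715.
Unpooled SE of the difference: √(0.14938225 + 0.13801225) = 0.5361.
Margin of error = z* · SE = 2.576 × 0.5361 = 1.3810.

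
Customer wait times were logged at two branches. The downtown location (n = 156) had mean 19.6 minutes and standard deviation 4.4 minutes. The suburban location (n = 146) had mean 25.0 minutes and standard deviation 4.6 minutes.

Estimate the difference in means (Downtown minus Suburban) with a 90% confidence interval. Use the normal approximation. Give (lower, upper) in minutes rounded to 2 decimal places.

(-6.25, -4.55)

SE₁ = s₁/√n₁ = 4.4/√156 = 0.3523; SE₂ = 4.6/√146 = 0.3807.
Independent samples, unequal variances: SE_diff = √(SE₁² + SE₂²) = √(0.12411529 + 0.14493249) = 0.5187.
z* = 1.645, so margin of error = 1.645 × 0.5187 = 0.8533.
Difference in means = 19.6 − 25.0 = -5.4000.
-5.4000 ± 0.8533 → (-6.25, -4.55).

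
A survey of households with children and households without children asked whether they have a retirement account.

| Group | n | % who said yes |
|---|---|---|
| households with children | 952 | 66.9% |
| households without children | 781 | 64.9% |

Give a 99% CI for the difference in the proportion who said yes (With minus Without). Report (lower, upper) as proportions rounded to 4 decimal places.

(-0.0390, 0.0790)

SE₁ = √(p̂₁(1−p̂₁)/n₁) = √(0.6690·0.3310/952) = 0.01525; SE₂ = √(0.6490·0.3510/781) = 0.01708.
Independent samples: SE of the difference = √(SE₁² + SE₂²) = √(0.0002325625 + 0.0002917264) = 0.02290.
z* for 99% confidence is 2.576, so the margin of error is 2.576 × 0.02290 = 0.05899.
Point estimate p̂₁ − p̂₂ = 0.6690 − 0.6490 = 0.0200.
0.0200 ± 0.05899 → (-0.0390, 0.0790).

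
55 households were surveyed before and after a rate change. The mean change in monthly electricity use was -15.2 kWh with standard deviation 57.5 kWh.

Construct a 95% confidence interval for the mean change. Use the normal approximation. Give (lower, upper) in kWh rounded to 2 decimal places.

(-30.40, 0.00)

Paired design: SE = s_d/√n = 57.5/√55 = 7.7533.
z* = 1.960; margin of error = 1.960 × 7.7533 = 15.1965.
-15.2 ± 15.1965 → (-30.40, 0.00).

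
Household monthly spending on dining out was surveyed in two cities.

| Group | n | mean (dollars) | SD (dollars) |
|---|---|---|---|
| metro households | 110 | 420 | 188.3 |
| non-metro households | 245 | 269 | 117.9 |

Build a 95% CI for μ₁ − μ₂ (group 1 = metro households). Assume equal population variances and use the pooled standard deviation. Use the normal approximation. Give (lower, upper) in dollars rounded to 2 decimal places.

Pooled variance s_p² = [109·188.3² + 244·117.9²] / (110+245−2) = 20556.6602, so s_p = 143.3759.
SE_diff = s_p·√(1/n₁ + 1/n₂) = 143.3759·√(1/110 + 1/245) = 16.4555.
z* = 1.960; margin = 1.960 × 16.4555 = 32.2528.
Difference = 420 − 269 = 151.0000.
151.0000 ± 32.2528 → (118.75, 183.25).

(118.75, 183.25)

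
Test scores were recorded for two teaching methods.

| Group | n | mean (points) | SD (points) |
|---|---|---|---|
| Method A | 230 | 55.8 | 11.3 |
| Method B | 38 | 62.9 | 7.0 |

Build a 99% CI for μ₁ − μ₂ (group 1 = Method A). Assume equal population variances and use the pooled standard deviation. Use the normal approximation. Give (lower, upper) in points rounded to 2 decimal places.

Pooled variance s_p² = [229·11.3² + 37·7.0²] / (230+38−2) = 116.7444, so s_p = 10.8048.
SE_diff = s_p·√(1/n₁ + 1/n₂) = 10.8048·√(1/230 + 1/38) = 1.8920.
z* = 2.576; margin = 2.576 × 1.8920 = 4.8738.
Difference = 55.8 − 62.9 = -7.1000.
-7.1000 ± 4.8738 → (-11.97, -2.23).

(-11.97, -2.23)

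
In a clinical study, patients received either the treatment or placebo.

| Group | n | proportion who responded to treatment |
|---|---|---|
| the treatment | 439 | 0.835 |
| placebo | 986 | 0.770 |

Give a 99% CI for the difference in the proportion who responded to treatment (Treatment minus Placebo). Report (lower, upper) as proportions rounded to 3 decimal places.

The two standard errors are √(0.8350×0.1650/439) = 0.01772 and √(0.7700×0.2300/986) = 0.01340.
Because the samples are independent, SE_diff = √(0.01772² + 0.01340²) = 0.02222.
Using z* = 2.576 for 99%, ME = 2.576 × 0.02222 = 0.05724.
p̂₁ − p̂₂ = 0.0650; interval 0.0650 ± 0.05724 gives (0.008, 0.122).

(0.008, 0.122)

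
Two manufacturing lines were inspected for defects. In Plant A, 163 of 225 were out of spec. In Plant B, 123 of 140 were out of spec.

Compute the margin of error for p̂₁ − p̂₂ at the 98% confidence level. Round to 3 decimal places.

p̂₁ = 163/225 = 0.7244 and p̂₂ = 123/140 = 0.8786.
SE₁ = √(p̂₁(1−p̂₁)/n₁) = √(0.7244·0.2756/225) = 0.02979; SE₂ = √(0.8786·0.1214/140) = 0.02760.
Independent samples: SE of the difference = √(SE₁² + SE₂²) = √(0.0008874441 + 0.00076176) = 0.04061.
z* for 98% confidence is 2.326, so the margin of error is 2.326 × 0.04061 = 0.09446.

0.094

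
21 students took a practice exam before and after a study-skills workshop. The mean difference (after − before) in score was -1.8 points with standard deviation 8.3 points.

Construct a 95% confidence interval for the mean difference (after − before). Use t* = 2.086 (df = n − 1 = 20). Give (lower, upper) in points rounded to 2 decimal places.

Paired design: SE = s_d/√n = 8.3/√21 = 1.8112.
t* = 2.086; margin of error = 2.086 × 1.8112 = 3.7782.
-1.8 ± 3.7782 → (-5.58, 1.98).

(-5.58, 1.98)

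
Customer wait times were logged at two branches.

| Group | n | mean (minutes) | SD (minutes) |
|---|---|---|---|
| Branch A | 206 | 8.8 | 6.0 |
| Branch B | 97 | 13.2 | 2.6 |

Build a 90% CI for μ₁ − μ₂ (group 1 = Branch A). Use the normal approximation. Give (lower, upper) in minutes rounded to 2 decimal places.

(-5.21, -3.59)

Standard errors of each mean: 6.0/√206 = 0.4180 and 2.6/√97 = 0.2640.
SE(x̄₁ − x̄₂) = √(0.4180² + 0.2640²) = 0.4944 for independent samples with unequal variances.
With z* = 1.645, the margin is 1.645 × 0.4944 = 0.8133.
x̄₁ − x̄₂ = 8.8 − 13.2 = -4.4000; the interval is -4.4000 ± 0.8133 = (-5.21, -3.59).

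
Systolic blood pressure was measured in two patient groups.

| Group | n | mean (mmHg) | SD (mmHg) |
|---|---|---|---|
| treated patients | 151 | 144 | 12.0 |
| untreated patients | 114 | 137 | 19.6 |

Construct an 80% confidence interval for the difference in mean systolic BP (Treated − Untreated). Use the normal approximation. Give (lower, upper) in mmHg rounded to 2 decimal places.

(4.33, 9.67)

Standard errors of each mean: 12.0/√151 = 0.9765 and 19.6/√114 = 1.8357.
SE(x̄₁ − x̄₂) = √(0.9765² + 1.8357²) = 2.0793 for independent samples with unequal variances.
With z* = 1.282, the margin is 1.282 × 2.0793 = 2.6657.
x̄₁ − x̄₂ = 144 − 137 = 7.0000; the interval is 7.0000 ± 2.6657 = (4.33, 9.67).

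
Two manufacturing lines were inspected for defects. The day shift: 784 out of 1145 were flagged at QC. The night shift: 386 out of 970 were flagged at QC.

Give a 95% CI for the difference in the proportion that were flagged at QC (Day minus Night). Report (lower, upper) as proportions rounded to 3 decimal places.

Sample proportions: 784/1145 = 0.6847, 386/970 = 0.3979.
Each SE is √(p̂(1−p̂)/n): √(0.6847·0.3153/1145) = 0.01373 and √(0.3979·0.6021/970) = 0.01572.
SE(p̂₁ − p̂₂) = √(SE₁² + SE₂²) = √(0.0001885129 + 0.0002471184) = 0.02087, since the two samples are independent.
At 95% confidence z* = 1.960; margin = 1.960 × 0.02087 = 0.04091.
The difference is 0.6847 − 0.3979 = 0.2868, so the interval is 0.2868 ± 0.04091 = (0.246, 0.328).

(0.246, 0.328)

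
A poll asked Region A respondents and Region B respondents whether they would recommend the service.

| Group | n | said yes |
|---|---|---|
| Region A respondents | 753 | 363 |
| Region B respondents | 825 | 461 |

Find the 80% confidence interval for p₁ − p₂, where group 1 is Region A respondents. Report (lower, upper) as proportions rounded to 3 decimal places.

(-0.109, -0.045)

p̂₁ = 363/753 = 0.4821 and p̂₂ = 461/825 = 0.5588.
SE₁ = √(p̂₁(1−p̂₁)/n₁) = √(0.4821·0.5179/753) = 0.01821; SE₂ = √(0.5588·0.4412/825) = 0.01729.
Independent samples: SE of the difference = √(SE₁² + SE₂²) = √(0.0003316041 + 0.0002989441) = 0.02511.
z* for 80% confidence is 1.282, so the margin of error is 1.282 × 0.02511 = 0.03219.
Point estimate p̂₁ − p̂₂ = 0.4821 − 0.5588 = -0.0767.
-0.0767 ± 0.03219 → (-0.109, -0.045).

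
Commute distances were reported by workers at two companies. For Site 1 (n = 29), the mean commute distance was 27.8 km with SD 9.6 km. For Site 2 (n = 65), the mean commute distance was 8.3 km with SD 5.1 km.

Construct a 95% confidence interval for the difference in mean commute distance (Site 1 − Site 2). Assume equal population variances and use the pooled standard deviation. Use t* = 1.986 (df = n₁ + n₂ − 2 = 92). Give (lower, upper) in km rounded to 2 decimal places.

Pooled variance s_p² = [28·9.6² + 64·5.1²] / (29+65−2) = 46.1426, so s_p = 6.7928.
SE_diff = s_p·√(1/n₁ + 1/n₂) = 6.7928·√(1/29 + 1/65) = 1.5169.
t* = 1.986; margin = 1.986 × 1.5169 = 3.0126.
Difference = 27.8 − 8.3 = 19.5000.
19.5000 ± 3.0126 → (16.49, 22.51).

(16.49, 22.51)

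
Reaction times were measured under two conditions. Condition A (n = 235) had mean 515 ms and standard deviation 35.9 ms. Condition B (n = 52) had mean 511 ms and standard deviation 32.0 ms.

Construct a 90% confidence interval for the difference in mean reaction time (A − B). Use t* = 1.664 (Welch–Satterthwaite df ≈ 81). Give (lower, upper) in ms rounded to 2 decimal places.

(-4.35, 12.35)

SE₁ = s₁/√n₁ = 35.9/√235 = 2.3419; SE₂ = 32.0/√52 = 4.4376.
Independent samples, unequal variances: SE_diff = √(SE₁² + SE₂²) = √(5.48449561 + 19.69229376) = 5.0176.
t* = 1.664, so margin of error = 1.664 × 5.0176 = 8.3493.
Difference in means = 515 − 511 = 4.0000.
4.0000 ± 8.3493 → (-4.35, 12.35).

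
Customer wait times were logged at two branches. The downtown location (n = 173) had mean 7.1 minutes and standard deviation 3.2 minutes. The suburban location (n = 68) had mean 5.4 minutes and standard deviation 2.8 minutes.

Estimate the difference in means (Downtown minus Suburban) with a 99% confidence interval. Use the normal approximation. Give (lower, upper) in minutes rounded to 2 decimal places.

Standard errors of each mean: 3.2/√173 = 0.2433 and 2.8/√68 = 0.3395.
SE(x̄₁ − x̄₂) = √(0.2433² + 0.3395²) = 0.4177 for independent samples with unequal variances.
With z* = 2.576, the margin is 2.576 × 0.4177 = 1.0760.
x̄₁ − x̄₂ = 7.1 − 5.4 = 1.7000; the interval is 1.7000 ± 1.0760 = (0.62, 2.78).

(0.62, 2.78)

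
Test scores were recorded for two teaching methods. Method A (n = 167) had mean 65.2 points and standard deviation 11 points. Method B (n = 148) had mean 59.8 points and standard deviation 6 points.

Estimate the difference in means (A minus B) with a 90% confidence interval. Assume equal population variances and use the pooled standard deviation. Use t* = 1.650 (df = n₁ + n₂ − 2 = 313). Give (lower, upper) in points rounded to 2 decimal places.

(3.72, 7.08)

s_p = √[((n₁−1)s₁² + (n₂−1)s₂²)/(n₁+n₂−2)] = √[(166·11² + 147·6²)/313] = 9.0044.
SE = 9.0044·√(1/167 + 1/148) = 1.0165.
With t* = 1.650, margin = 1.650 × 1.0165 = 1.6772.
x̄₁ − x̄₂ = 65.2 − 59.8 = 5.4000; interval 5.4000 ± 1.6772 = (3.72, 7.08).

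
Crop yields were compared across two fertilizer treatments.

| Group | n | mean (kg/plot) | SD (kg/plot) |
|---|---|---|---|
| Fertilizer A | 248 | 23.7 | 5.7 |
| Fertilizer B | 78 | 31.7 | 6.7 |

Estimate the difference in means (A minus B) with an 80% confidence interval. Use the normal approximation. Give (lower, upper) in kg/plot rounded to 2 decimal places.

(-9.08, -6.92)

Standard errors of each mean: 5.7/√248 = 0.3620 and 6.7/√78 = 0.7586.
SE(x̄₁ − x̄₂) = √(0.3620² + 0.7586²) = 0.8405 for independent samples with unequal variances.
With z* = 1.282, the margin is 1.282 × 0.8405 = 1.0775.
x̄₁ − x̄₂ = 23.7 − 31.7 = -8.0000; the interval is -8.0000 ± 1.0775 = (-9.08, -6.92).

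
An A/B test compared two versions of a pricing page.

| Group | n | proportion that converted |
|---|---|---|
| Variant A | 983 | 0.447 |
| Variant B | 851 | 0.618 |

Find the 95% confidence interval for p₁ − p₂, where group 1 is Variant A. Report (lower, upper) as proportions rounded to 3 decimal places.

(-0.216, -0.126)

SE₁ = √(p̂₁(1−p̂₁)/n₁) = √(0.4470·0.5530/983) = 0.01586; SE₂ = √(0.6180·0.3820/851) = 0.01666.
Independent samples: SE of the difference = √(SE₁² + SE₂²) = √(0.0002515396 + 0.0002775556) = 0.02300.
z* for 95% confidence is 1.960, so the margin of error is 1.960 × 0.02300 = 0.04508.
Point estimate p̂₁ − p̂₂ = 0.4470 − 0.6180 = -0.1710.
-0.1710 ± 0.04508 → (-0.216, -0.126).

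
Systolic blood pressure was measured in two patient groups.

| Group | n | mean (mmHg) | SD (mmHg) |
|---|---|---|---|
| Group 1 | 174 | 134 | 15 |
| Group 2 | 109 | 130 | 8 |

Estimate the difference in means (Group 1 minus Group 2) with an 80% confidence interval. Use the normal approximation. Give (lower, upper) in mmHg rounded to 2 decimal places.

SE₁ = s₁/√n₁ = 15/√174 = 1.1371; SE₂ = 8/√109 = 0.7663.
Independent samples, unequal variances: SE_diff = √(SE₁² + SE₂²) = √(1.29299641 + 0.58721569) = 1.3712.
z* = 1.282, so margin of error = 1.282 × 1.3712 = 1.7579.
Difference in means = 134 − 130 = 4.0000.
4.0000 ± 1.7579 → (2.24, 5.76).

(2.24, 5.76)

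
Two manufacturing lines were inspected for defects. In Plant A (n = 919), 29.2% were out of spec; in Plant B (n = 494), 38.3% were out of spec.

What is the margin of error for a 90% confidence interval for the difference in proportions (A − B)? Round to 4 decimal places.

0.0436

The two standard errors are √(0.2920×0.7080/919) = 0.01500 and √(0.3830×0.6170/494) = 0.02187.
Because the samples are independent, SE_diff = √(0.01500² + 0.02187²) = 0.02652.
Using z* = 1.645 for 90%, ME = 1.645 × 0.02652 = 0.04363.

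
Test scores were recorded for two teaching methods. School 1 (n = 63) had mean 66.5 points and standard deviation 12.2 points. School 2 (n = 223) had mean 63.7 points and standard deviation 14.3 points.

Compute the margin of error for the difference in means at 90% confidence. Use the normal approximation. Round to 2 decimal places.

2.98

SE₁ = s₁/√n₁ = 12.2/√63 = 1.5371; SE₂ = 14.3/√223 = 0.9576.
Independent samples, unequal variances: SE_diff = √(SE₁² + SE₂²) = √(2.36267641 + 0.91699776) = 1.8110.
z* = 1.645, so margin of error = 1.645 × 1.8110 = 2.9791.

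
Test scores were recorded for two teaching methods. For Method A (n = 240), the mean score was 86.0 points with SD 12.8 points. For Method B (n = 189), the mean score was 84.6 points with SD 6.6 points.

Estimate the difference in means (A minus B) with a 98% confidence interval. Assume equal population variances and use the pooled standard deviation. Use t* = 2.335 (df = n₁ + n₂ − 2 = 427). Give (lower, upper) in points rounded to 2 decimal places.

(-0.99, 3.79)

Pooled variance s_p² = [239·12.8² + 188·6.6²] / (240+189−2) = 110.8830, so s_p = 10.5301.
SE_diff = s_p·√(1/n₁ + 1/n₂) = 10.5301·√(1/240 + 1/189) = 1.0241.
t* = 2.335; margin = 2.335 × 1.0241 = 2.3913.
Difference = 86.0 − 84.6 = 1.4000.
1.4000 ± 2.3913 → (-0.99, 3.79).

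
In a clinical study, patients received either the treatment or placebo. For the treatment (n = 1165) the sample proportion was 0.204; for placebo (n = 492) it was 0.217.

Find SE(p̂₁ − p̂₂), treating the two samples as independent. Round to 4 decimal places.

The two standard errors are √(0.2040×0.7960/1165) = 0.01181 and √(0.2170×0.7830/492) = 0.01858.
Because the samples are independent, SE_diff = √(0.01181² + 0.01858²) = 0.02202.

0.0220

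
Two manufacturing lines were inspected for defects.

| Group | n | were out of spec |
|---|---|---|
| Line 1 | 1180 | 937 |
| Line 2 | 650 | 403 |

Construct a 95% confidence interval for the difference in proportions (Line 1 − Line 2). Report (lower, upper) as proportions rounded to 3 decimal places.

First, p̂₁ = 937/1180 = 0.7941; p̂₂ = 403/650 = 0.6200.
The two standard errors are √(0.7941×0.2059/1180) = 0.01177 and √(0.6200×0.3800/650) = 0.01904.
Because the samples are independent, SE_diff = √(0.01177² + 0.01904²) = 0.02238.
Using z* = 1.960 for 95%, ME = 1.960 × 0.02238 = 0.04386.
p̂₁ − p̂₂ = 0.1741; interval 0.1741 ± 0.04386 gives (0.130, 0.218).

(0.130, 0.218)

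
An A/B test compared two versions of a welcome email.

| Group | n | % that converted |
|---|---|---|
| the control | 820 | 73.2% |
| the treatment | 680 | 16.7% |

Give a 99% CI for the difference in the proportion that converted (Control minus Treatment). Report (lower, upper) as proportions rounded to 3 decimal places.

(0.511, 0.619)

The two standard errors are √(0.7320×0.2680/820) = 0.01547 and √(0.1670×0.8330/680) = 0.01430.
Because the samples are independent, SE_diff = √(0.01547² + 0.01430²) = 0.02107.
Using z* = 2.576 for 99%, ME = 2.576 × 0.02107 = 0.05428.
p̂₁ − p̂₂ = 0.5650; interval 0.5650 ± 0.05428 gives (0.511, 0.619).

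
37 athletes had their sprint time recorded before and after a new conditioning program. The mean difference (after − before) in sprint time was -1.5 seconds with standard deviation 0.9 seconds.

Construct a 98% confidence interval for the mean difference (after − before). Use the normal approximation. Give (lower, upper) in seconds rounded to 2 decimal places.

(-1.84, -1.16)

Paired design: SE = s_d/√n = 0.9/√37 = 0.1480.
z* = 2.326; margin of error = 2.326 × 0.1480 = 0.3442.
-1.5 ± 0.3442 → (-1.84, -1.16).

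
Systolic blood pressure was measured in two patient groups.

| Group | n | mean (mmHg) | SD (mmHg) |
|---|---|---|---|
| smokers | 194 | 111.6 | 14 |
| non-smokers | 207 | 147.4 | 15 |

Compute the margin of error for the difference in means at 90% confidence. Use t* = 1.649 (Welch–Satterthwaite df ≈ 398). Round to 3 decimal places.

2.388

Standard errors of each mean: 14/√194 = 1.0051 and 15/√207 = 1.0426.
SE(x̄₁ − x̄₂) = √(1.0051² + 1.0426²) = 1.4482 for independent samples with unequal variances.
With t* = 1.649, the margin is 1.649 × 1.4482 = 2.3881.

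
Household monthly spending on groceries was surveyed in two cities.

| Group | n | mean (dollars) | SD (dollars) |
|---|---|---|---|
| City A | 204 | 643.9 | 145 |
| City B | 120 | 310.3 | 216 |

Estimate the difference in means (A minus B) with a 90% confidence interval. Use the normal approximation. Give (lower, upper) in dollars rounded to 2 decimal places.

(297.12, 370.08)

SE₁ = s₁/√n₁ = 145/√204 = 10.1520; SE₂ = 216/√120 = 19.7180.
Independent samples, unequal variances: SE_diff = √(SE₁² + SE₂²) = √(103.063104 + 388.799524) = 22.1780.
z* = 1.645, so margin of error = 1.645 × 22.1780 = 36.4828.
Difference in means = 643.9 − 310.3 = 333.6000.
333.6000 ± 36.4828 → (297.12, 370.08).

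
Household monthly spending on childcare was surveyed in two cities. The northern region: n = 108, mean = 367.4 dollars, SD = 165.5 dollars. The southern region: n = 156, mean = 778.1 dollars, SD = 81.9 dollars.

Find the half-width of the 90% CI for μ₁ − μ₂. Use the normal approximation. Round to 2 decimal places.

28.33

SE₁ = s₁/√n₁ = 165.5/√108 = 15.9252; SE₂ = 81.9/√156 = 6.5572.
Independent samples, unequal variances: SE_diff = √(SE₁² + SE₂²) = √(253.61199504 + 42.99687184) = 17.2223.
z* = 1.645, so margin of error = 1.645 × 17.2223 = 28.3307.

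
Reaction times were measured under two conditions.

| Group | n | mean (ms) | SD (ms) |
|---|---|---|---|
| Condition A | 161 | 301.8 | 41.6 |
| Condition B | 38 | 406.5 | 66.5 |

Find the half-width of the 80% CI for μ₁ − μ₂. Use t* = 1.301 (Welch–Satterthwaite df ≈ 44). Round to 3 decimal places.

14.669

Per-group SEs: s₁/√n₁ = 41.6/√161 = 3.2785, s₂/√n₂ = 66.5/√38 = 10.7877.
Unpooled SE of the difference: √(10.74856225 + 116.37447129) = 11.2749.
Margin of error = t* · SE = 1.301 × 11.2749 = 14.6686.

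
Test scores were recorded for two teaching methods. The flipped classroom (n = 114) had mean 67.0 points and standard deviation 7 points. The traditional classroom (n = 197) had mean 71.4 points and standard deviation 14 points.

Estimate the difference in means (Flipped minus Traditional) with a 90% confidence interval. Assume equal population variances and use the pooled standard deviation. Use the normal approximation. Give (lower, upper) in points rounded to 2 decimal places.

(-6.71, -2.09)

Pooled variance s_p² = [113·7² + 196·14²] / (114+197−2) = 142.2427, so s_p = 11.9266.
SE_diff = s_p·√(1/n₁ + 1/n₂) = 11.9266·√(1/114 + 1/197) = 1.4035.
z* = 1.645; margin = 1.645 × 1.4035 = 2.3088.
Difference = 67.0 − 71.4 = -4.4000.
-4.4000 ± 2.3088 → (-6.71, -2.09).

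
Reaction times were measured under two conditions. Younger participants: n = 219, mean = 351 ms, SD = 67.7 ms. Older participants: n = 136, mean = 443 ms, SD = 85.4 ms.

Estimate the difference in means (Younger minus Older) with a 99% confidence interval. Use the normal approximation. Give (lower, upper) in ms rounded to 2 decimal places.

(-114.24, -69.76)

Per-group SEs: s₁/√n₁ = 67.7/√219 = 4.5747, s₂/√n₂ = 85.4/√136 = 7.3230.
Unpooled SE of the difference: √(20.92788009 + 53.626329) = 8.6345.
Margin of error = z* · SE = 2.576 × 8.6345 = 22.2425.
x̄₁ − x̄₂ = 351 − 443 = -92.0000.
CI: -92.0000 ± 22.2425 = (-114.24, -69.76).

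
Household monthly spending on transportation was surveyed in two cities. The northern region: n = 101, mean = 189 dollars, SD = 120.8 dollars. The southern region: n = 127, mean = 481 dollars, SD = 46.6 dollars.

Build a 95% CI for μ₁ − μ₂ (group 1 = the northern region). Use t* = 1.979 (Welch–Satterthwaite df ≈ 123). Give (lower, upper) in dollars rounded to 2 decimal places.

(-317.16, -266.84)

Standard errors of each mean: 120.8/√101 = 12.0200 and 46.6/√127 = 4.1351.
SE(x̄₁ − x̄₂) = √(12.0200² + 4.1351²) = 12.7114 for independent samples with unequal variances.
With t* = 1.979, the margin is 1.979 × 12.7114 = 25.1559.
x̄₁ − x̄₂ = 189 − 481 = -292.0000; the interval is -292.0000 ± 25.1559 = (-317.16, -266.84).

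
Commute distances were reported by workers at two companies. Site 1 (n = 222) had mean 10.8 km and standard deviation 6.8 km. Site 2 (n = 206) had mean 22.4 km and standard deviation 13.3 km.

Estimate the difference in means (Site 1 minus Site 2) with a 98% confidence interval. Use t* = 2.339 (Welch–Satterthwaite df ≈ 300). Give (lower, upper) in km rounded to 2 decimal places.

(-14.02, -9.18)

Per-group SEs: s₁/√n₁ = 6.8/√222 = 0.4564, s₂/√n₂ = 13.3/√206 = 0.9267.
Unpooled SE of the difference: √(0.20830096 + 0.85877289) = 1.0330.
Margin of error = t* · SE = 2.339 × 1.0330 = 2.4162.
x̄₁ − x̄₂ = 10.8 − 22.4 = -11.6000.
CI: -11.6000 ± 2.4162 = (-14.02, -9.18).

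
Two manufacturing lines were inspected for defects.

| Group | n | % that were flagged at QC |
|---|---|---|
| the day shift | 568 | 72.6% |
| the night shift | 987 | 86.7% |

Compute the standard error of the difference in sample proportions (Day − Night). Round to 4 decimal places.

Each SE is √(p̂(1−p̂)/n): √(0.7260·0.2740/568) = 0.01871 and √(0.8670·0.1330/987) = 0.01081.
SE(p̂₁ − p̂₂) = √(SE₁² + SE₂²) = √(0.0003500641 + 0.0001168561) = 0.02161, since the two samples are independent.

0.0216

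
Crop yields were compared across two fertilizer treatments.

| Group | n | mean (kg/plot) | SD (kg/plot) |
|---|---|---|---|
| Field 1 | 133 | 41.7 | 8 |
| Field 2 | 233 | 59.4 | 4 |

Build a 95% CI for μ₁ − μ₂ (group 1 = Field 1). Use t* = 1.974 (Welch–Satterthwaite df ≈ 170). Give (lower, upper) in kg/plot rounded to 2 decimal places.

(-19.16, -16.24)

SE₁ = s₁/√n₁ = 8/√133 = 0.6937; SE₂ = 4/√233 = 0.2620.
Independent samples, unequal variances: SE_diff = √(SE₁² + SE₂²) = √(0.48121969 + 0.068644) = 0.7415.
t* = 1.974, so margin of error = 1.974 × 0.7415 = 1.4637.
Difference in means = 41.7 − 59.4 = -17.7000.
-17.7000 ± 1.4637 → (-19.16, -16.24).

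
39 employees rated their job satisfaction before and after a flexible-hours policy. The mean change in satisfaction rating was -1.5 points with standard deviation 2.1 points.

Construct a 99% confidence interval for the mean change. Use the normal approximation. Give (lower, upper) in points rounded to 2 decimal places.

Paired design: SE = s_d/√n = 2.1/√39 = 0.3363.
z* = 2.576; margin of error = 2.576 × 0.3363 = 0.8663.
-1.5 ± 0.8663 → (-2.37, -0.63).

(-2.37, -0.63)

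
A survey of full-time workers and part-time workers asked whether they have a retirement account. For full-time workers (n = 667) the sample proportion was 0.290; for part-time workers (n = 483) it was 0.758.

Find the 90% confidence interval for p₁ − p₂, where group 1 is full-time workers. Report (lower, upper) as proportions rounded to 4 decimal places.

(-0.5112, -0.4248)

SE₁ = √(p̂₁(1−p̂₁)/n₁) = √(0.2900·0.7100/667) = 0.01757; SE₂ = √(0.7580·0.2420/483) = 0.01949.
Independent samples: SE of the difference = √(SE₁² + SE₂²) = √(0.0003087049 + 0.0003798601) = 0.02624.
z* for 90% confidence is 1.645, so the margin of error is 1.645 × 0.02624 = 0.04316.
Point estimate p̂₁ − p̂₂ = 0.2900 − 0.7580 = -0.4680.
-0.4680 ± 0.04316 → (-0.5112, -0.4248).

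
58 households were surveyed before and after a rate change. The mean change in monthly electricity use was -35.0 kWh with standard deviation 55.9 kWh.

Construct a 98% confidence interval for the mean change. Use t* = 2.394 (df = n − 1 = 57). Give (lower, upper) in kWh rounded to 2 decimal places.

(-52.57, -17.43)

Paired design: SE = s_d/√n = 55.9/√58 = 7.3400.
t* = 2.394; margin of error = 2.394 × 7.3400 = 17.5720.
-35.0 ± 17.5720 → (-52.57, -17.43).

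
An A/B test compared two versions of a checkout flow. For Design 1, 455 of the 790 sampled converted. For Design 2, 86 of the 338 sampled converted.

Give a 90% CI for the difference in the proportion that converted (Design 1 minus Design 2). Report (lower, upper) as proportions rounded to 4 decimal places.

(0.2730, 0.3700)

Sample proportions: 455/790 = 0.5759, 86/338 = 0.2544.
Each SE is √(p̂(1−p̂)/n): √(0.5759·0.4241/790) = 0.01758 and √(0.2544·0.7456/338) = 0.02369.
SE(p̂₁ − p̂₂) = √(SE₁² + SE₂²) = √(0.0003090564 + 0.0005612161) = 0.02950, since the two samples are independent.
At 90% confidence z* = 1.645; margin = 1.645 × 0.02950 = 0.04853.
The difference is 0.5759 − 0.2544 = 0.3215, so the interval is 0.3215 ± 0.04853 = (0.2730, 0.3700).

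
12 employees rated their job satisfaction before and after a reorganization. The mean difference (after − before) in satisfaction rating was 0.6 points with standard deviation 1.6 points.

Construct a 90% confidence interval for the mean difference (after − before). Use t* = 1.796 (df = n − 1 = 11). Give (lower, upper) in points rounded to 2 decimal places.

This is a matched-pairs design, so SE = s_d/√n = 1.6/√12 = 0.4619.
Margin = 1.796 × 0.4619 = 0.8296; the interval is 0.6 ± 0.8296 = (-0.23, 1.43).

(-0.23, 1.43)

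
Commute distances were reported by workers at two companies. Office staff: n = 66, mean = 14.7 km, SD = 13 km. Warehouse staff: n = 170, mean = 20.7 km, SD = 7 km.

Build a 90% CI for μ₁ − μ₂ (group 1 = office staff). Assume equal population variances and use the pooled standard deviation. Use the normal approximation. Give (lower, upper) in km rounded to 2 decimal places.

s_p = √[((n₁−1)s₁² + (n₂−1)s₂²)/(n₁+n₂−2)] = √[(65·13² + 169·7²)/234] = 9.0738.
SE = 9.0738·√(1/66 + 1/170) = 1.3160.
With z* = 1.645, margin = 1.645 × 1.3160 = 2.1648.
x̄₁ − x̄₂ = 14.7 − 20.7 = -6.0000; interval -6.0000 ± 2.1648 = (-8.16, -3.84).

(-8.16, -3.84)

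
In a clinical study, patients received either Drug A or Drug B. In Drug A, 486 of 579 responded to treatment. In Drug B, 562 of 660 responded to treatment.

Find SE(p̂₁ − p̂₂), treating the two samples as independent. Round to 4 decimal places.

Sample proportions: 486/579 = 0.8394, 562/660 = 0.8515.
Each SE is √(p̂(1−p̂)/n): √(0.8394·0.1606/579) = 0.01526 and √(0.8515·0.1485/660) = 0.01384.
SE(p̂₁ − p̂₂) = √(SE₁² + SE₂²) = √(0.0002328676 + 0.0001915456) = 0.02060, since the two samples are independent.

0.0206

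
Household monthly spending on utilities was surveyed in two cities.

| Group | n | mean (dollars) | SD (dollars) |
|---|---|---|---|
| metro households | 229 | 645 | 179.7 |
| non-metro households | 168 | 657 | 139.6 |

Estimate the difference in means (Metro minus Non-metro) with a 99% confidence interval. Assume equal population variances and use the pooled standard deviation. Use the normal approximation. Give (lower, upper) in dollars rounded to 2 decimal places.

(-54.90, 30.90)

Pooled variance s_p² = [228·179.7² + 167·139.6²] / (229+168−2) = 26878.7829, so s_p = 163.9475.
SE_diff = s_p·√(1/n₁ + 1/n₂) = 163.9475·√(1/229 + 1/168) = 16.6543.
z* = 2.576; margin = 2.576 × 16.6543 = 42.9015.
Difference = 645 − 657 = -12.0000.
-12.0000 ± 42.9015 → (-54.90, 30.90).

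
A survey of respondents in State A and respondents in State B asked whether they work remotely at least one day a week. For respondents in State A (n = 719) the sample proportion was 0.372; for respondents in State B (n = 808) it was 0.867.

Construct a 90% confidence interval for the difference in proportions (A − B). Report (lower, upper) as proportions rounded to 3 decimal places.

Each SE is √(p̂(1−p̂)/n): √(0.3720·0.6280/719) = 0.01803 and √(0.8670·0.1330/808) = 0.01195.
SE(p̂₁ − p̂₂) = √(SE₁² + SE₂²) = √(0.0003250809 + 0.0001428025) = 0.02163, since the two samples are independent.
At 90% confidence z* = 1.645; margin = 1.645 × 0.02163 = 0.03558.
The difference is 0.3720 − 0.8670 = -0.4950, so the interval is -0.4950 ± 0.03558 = (-0.531, -0.459).

(-0.531, -0.459)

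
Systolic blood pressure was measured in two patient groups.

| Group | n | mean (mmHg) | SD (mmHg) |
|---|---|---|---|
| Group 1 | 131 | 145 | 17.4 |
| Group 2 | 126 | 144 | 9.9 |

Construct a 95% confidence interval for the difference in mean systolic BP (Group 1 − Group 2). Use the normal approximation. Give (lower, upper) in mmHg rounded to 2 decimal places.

(-2.44, 4.44)

Standard errors of each mean: 17.4/√131 = 1.5202 and 9.9/√126 = 0.8820.
SE(x̄₁ − x̄₂) = √(1.5202² + 0.8820²) = 1.7575 for independent samples with unequal variances.
With z* = 1.960, the margin is 1.960 × 1.7575 = 3.4447.
x̄₁ − x̄₂ = 145 − 144 = 1.0000; the interval is 1.0000 ± 3.4447 = (-2.44, 4.44).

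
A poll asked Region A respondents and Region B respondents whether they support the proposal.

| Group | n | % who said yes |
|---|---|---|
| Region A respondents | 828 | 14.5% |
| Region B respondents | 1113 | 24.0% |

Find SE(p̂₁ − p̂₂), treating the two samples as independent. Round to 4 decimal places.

Each SE is √(p̂(1−p̂)/n): √(0.1450·0.8550/828) = 0.01224 and √(0.2400·0.7600/1113) = 0.01280.
SE(p̂₁ − p̂₂) = √(SE₁² + SE₂²) = √(0.0001498176 + 0.00016384) = 0.01771, since the two samples are independent.

0.0177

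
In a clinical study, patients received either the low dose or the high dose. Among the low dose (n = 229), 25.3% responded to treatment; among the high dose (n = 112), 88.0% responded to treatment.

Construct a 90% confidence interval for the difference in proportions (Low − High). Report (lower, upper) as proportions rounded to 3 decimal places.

(-0.696, -0.558)

Each SE is √(p̂(1−p̂)/n): √(0.2530·0.7470/229) = 0.02873 and √(0.8800·0.1200/112) = 0.03071.
SE(p̂₁ − p̂₂) = √(SE₁² + SE₂²) = √(0.0008254129 + 0.0009431041) = 0.04205, since the two samples are independent.
At 90% confidence z* = 1.645; margin = 1.645 × 0.04205 = 0.06917.
The difference is 0.2530 − 0.8800 = -0.6270, so the interval is -0.6270 ± 0.06917 = (-0.696, -0.558).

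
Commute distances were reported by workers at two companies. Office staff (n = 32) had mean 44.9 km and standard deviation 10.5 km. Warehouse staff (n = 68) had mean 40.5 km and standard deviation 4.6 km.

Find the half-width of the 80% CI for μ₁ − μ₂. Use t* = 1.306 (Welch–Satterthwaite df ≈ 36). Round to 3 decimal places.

2.531

SE₁ = s₁/√n₁ = 10.5/√32 = 1.8562; SE₂ = 4.6/√68 = 0.5578.
Independent samples, unequal variances: SE_diff = √(SE₁² + SE₂²) = √(3.44547844 + 0.31114084) = 1.9382.
t* = 1.306, so margin of error = 1.306 × 1.9382 = 2.5313.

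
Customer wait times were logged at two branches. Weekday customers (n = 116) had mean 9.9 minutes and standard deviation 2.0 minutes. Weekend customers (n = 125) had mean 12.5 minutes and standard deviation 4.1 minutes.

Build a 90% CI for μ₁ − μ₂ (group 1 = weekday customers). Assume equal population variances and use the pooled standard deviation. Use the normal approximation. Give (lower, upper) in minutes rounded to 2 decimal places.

(-3.29, -1.91)

s_p = √[((n₁−1)s₁² + (n₂−1)s₂²)/(n₁+n₂−2)] = √[(115·2.0² + 124·4.1²)/239] = 3.2629.
SE = 3.2629·√(1/116 + 1/125) = 0.4207.
With z* = 1.645, margin = 1.645 × 0.4207 = 0.6921.
x̄₁ − x̄₂ = 9.9 − 12.5 = -2.6000; interval -2.6000 ± 0.6921 = (-3.29, -1.91).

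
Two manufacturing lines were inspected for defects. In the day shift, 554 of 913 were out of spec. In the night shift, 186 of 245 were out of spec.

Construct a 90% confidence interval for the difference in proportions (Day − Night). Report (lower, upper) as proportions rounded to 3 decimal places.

(-0.205, -0.100)

p̂₁ = 554/913 = 0.6068 and p̂₂ = 186/245 = 0.7592.
SE₁ = √(p̂₁(1−p̂₁)/n₁) = √(0.6068·0.3932/913) = 0.01617; SE₂ = √(0.7592·0.2408/245) = 0.02732.
Independent samples: SE of the difference = √(SE₁² + SE₂²) = √(0.0002614689 + 0.0007463824) = 0.03175.
z* for 90% confidence is 1.645, so the margin of error is 1.645 × 0.03175 = 0.05223.
Point estimate p̂₁ − p̂₂ = 0.6068 − 0.7592 = -0.1524.
-0.1524 ± 0.05223 → (-0.205, -0.100).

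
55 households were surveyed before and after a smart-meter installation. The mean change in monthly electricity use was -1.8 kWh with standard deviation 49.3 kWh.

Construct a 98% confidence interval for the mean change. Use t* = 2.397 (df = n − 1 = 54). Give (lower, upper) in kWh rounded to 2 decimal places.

Paired design: SE = s_d/√n = 49.3/√55 = 6.6476.
t* = 2.397; margin of error = 2.397 × 6.6476 = 15.9343.
-1.8 ± 15.9343 → (-17.73, 14.13).

(-17.73, 14.13)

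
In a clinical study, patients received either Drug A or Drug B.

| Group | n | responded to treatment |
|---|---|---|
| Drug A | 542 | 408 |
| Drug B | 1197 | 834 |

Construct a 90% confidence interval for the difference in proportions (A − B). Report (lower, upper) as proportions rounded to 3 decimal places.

First, p̂₁ = 408/542 = 0.7528; p̂₂ = 834/1197 = 0.6967.
The two standard errors are √(0.7528×0.2472/542) = 0.01853 and √(0.6967×0.3033/1197) = 0.01329.
Because the samples are independent, SE_diff = √(0.01853² + 0.01329²) = 0.02280.
Using z* = 1.645 for 90%, ME = 1.645 × 0.02280 = 0.03751.
p̂₁ − p̂₂ = 0.0561; interval 0.0561 ± 0.03751 gives (0.019, 0.094).

(0.019, 0.094)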